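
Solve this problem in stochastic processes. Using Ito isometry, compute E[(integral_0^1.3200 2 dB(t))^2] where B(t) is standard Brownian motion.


By Ito isometry: E[(int f dB)^2] = int f^2 dt
= 2^2 * 1.3200
= 4 * 1.3200 = 5.2800

5.2800


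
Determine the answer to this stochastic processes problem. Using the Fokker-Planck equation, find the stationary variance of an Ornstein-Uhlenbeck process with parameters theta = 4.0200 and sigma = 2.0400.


Stationary variance = sigma^2 / (2*theta)
= 2.0400^2 / (2*4.0200)
= 4.1616 / 8.0400
= 0.5176

0.5176


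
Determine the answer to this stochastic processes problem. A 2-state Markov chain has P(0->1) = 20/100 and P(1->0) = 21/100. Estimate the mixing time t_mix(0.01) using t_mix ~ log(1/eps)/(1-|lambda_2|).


lambda_2 = |1 - p01 - p10| = |1 - 0.2000 - 0.2100| = 0.5900
t_mix ~ log(1/eps)/(1 - |lambda_2|)
= log(100)/(1 - 0.5900) = 4.6052/0.4100
= 11.2321

11.2321


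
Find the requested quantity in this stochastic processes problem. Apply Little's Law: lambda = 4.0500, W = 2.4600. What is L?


Little's Law: L = lambda * W
= 4.0500 * 2.4600
= 9.9630

9.9630


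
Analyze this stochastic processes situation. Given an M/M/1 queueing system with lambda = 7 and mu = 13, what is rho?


rho = lambda/mu
= 7/13
= 0.5385

0.5385


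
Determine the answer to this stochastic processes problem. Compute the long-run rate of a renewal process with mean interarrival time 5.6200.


Long-run renewal rate = 1/E(X)
= 1/5.6200
= 0.1779

0.1779


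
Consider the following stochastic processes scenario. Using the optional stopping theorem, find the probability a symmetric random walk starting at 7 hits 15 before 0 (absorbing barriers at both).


By optional stopping theorem: E(M at tau) = M(0) = 7
P(hit 15)*15 + P(hit 0)*0 = 7
P(hit 15) = (7 - 0)/(15 - 0) = 7/15 = 0.4667

0.4667


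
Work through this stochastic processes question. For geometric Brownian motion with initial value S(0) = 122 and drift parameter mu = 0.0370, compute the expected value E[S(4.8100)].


E[S(t)] = S(0) * exp(mu * t)
= 122 * exp(0.0370 * 4.8100)
= 122 * 1.1948
= 145.7643

145.7643


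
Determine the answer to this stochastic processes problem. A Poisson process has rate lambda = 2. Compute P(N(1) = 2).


P(N(t)=k) = (lambda*t)^k * exp(-lambda*t) / k!
lambda*t = 2
= 2^2 * exp(-2) / 2!
= 4 * 0.1353 / 2
= 0.2707

0.2707


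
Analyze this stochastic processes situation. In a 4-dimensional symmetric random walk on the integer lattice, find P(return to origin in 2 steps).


P(return in 2 steps) = P(reverse first step) = 1/(2d)
= 1/8
= 0.1250

0.1250


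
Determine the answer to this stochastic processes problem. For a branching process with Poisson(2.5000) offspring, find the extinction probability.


Since mu = 2.5000 > 1, extinction prob q < 1.
Solve s = exp(mu*(s-1)) iteratively.
q = 0.1074

0.1074


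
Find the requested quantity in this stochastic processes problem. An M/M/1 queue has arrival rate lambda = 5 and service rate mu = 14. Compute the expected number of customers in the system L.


rho = 5/14 = 0.3571
L = rho/(1-rho)
= 0.3571/0.6429
= 0.5556

0.5556


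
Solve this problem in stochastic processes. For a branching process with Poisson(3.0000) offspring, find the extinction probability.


Since mu = 3.0000 > 1, extinction prob q < 1.
Solve s = exp(mu*(s-1)) iteratively.
q = 0.0595

0.0595


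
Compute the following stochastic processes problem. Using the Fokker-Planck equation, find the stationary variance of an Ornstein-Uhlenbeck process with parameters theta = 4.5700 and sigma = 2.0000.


Stationary variance = sigma^2 / (2*theta)
= 2.0000^2 / (2*4.5700)
= 4.0000 / 9.1400
= 0.4376

0.4376


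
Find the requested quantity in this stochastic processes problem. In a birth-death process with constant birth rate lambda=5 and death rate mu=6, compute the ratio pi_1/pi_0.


For birth-death process, pi_n/pi_0 = (lambda/mu)^n
= (5/6)^1
= 0.8333

0.8333


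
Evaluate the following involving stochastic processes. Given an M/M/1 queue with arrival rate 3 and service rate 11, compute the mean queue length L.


rho = 3/11 = 0.2727
L = rho/(1-rho)
= 0.2727/0.7273
= 0.3750

0.3750


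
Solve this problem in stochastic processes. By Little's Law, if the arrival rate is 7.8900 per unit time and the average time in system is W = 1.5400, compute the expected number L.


Little's Law: L = lambda * W
= 7.8900 * 1.5400
= 12.1506

12.1506


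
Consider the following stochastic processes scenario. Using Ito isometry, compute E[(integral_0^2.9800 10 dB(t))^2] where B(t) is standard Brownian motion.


By Ito isometry: E[(int f dB)^2] = int f^2 dt
= 10^2 * 2.9800
= 100 * 2.9800 = 298.0000

298.0000


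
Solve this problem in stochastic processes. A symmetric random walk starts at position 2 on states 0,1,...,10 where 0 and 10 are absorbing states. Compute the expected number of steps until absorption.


For symmetric RW on 0,...,N with absorbing barriers, E(i) = i*(N-i)
E(2) = 2 * 8 = 16

16


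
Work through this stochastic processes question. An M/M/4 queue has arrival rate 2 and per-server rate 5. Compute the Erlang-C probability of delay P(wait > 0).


a = lambda/mu = 0.4000
rho = a/c = 0.1000
Erlang-C formula applied:
C(c,a) = 7.9444e-04

7.9444e-04


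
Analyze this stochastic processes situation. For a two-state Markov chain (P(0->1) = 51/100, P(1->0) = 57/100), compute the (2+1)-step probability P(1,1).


P^3 = P^2 * P^1
Computing via matrix multiplication of the transition matrix.
Entry (1,1) of P^3 = 0.4720

0.4720


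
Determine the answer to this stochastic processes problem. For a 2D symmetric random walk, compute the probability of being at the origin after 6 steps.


P = C(6,3)^2 / 4^6
= 20^2 / 4096
= 400 / 4096
= 0.0977

0.0977


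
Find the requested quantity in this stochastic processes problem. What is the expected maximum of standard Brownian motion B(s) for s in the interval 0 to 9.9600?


E(max B(s)) = sqrt(2t/pi)
= sqrt(2*9.9600/pi)
= sqrt(6.3407)
= 2.5181

2.5181


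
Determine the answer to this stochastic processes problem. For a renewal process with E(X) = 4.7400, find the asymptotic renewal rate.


Long-run renewal rate = 1/E(X)
= 1/4.7400
= 0.2110

0.2110


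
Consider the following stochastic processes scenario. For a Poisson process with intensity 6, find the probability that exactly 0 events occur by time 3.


P(N(t)=k) = (lambda*t)^k * exp(-lambda*t) / k!
lambda*t = 18
= 18^0 * exp(-18) / 0!
= 1 * 1.5230e-08 / 1
= 1.5230e-08

1.5230e-08


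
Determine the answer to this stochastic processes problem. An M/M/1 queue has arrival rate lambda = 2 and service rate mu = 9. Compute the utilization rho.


rho = lambda/mu
= 2/9
= 0.2222

0.2222


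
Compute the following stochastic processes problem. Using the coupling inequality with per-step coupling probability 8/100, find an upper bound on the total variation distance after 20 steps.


TV distance bound <= (1-delta)^n
= (1 - 0.0800)^20
= 0.9200^20
= 0.1887

0.1887


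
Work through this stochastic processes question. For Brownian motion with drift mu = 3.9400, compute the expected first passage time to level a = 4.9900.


Expected first passage time = a/mu
= 4.9900/3.9400
= 1.2665

1.2665


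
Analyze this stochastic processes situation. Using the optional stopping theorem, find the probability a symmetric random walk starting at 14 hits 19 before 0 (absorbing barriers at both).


By optional stopping theorem: E(M at tau) = M(0) = 14
P(hit 19)*19 + P(hit 0)*0 = 14
P(hit 19) = (14 - 0)/(19 - 0) = 14/19 = 0.7368

0.7368


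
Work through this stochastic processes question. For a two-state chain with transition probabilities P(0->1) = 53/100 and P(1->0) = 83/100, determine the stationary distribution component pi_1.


Stationary distribution: pi_0 = p10/(p01+p10), pi_1 = p01/(p01+p10)
p01 = 0.5300, p10 = 0.8300
pi_1 = 0.3897

0.3897


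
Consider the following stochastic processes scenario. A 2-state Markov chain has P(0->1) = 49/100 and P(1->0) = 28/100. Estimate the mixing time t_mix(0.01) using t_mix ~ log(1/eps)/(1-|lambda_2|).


lambda_2 = |1 - p01 - p10| = |1 - 0.4900 - 0.2800| = 0.2300
t_mix ~ log(1/eps)/(1 - |lambda_2|)
= log(100)/(1 - 0.2300) = 4.6052/0.7700
= 5.9807

5.9807


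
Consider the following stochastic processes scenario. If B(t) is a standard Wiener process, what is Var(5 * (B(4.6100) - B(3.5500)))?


Var(alpha*(B(t)-B(s))) = alpha^2 * (t-s)
= 5^2 * (4.6100 - 3.5500)
= 25 * 1.0600
= 26.5000

26.5000


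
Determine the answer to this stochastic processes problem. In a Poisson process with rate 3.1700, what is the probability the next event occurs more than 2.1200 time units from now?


P(X > t) = exp(-lambda * t)
= exp(-3.1700 * 2.1200)
= exp(-6.7204) = 0.0012

0.0012


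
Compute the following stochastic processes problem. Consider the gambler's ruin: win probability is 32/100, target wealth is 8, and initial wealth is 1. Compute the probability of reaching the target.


Gambler's ruin formula:
r = q/p = 0.6800/0.3200 = 2.1250
P(win) = (1 - r^i)/(1 - r^N)
= (1 - 2.1250^1)/(1 - 2.1250^8)
= 0.0027

0.0027


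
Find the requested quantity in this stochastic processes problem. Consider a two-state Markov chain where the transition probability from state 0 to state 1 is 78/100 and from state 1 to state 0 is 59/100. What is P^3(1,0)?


Computing P^3 by matrix multiplication.
P = [[0.2200, 0.7800], [0.5900, 0.4100]]
After raising P to the power 3:
P^3(1,0) = 0.4525

0.4525


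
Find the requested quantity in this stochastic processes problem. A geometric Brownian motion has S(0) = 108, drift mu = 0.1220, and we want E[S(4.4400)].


E[S(t)] = S(0) * exp(mu * t)
= 108 * exp(0.1220 * 4.4400)
= 108 * 1.7189
= 185.6404

185.6404


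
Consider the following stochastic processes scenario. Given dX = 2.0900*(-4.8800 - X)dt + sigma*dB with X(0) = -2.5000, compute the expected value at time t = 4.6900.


E[X(t)] = mu + (X(0) - mu)*exp(-theta*t)
= -4.8800 + (-2.5000 - -4.8800)*exp(-2.0900*4.6900)
= -4.8800 + 2.3800 * 5.5335e-05
= -4.8799

-4.8799


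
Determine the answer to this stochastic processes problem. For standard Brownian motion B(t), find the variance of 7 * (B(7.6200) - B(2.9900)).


Var(alpha*(B(t)-B(s))) = alpha^2 * (t-s)
= 7^2 * (7.6200 - 2.9900)
= 49 * 4.6300
= 226.8700

226.8700


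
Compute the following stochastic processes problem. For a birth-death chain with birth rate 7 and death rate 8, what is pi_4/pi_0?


For birth-death process, pi_n/pi_0 = (lambda/mu)^n
= (7/8)^4
= 0.5862

0.5862


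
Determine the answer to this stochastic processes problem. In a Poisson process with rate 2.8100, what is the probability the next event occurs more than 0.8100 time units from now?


P(X > t) = exp(-lambda * t)
= exp(-2.8100 * 0.8100)
= exp(-2.2761) = 0.1027

0.1027


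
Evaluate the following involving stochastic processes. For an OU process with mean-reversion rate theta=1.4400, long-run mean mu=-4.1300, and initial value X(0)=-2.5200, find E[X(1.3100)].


E[X(t)] = mu + (X(0) - mu)*exp(-theta*t)
= -4.1300 + (-2.5200 - -4.1300)*exp(-1.4400*1.3100)
= -4.1300 + 1.6100 * 0.1516
= -3.8859

-3.8859


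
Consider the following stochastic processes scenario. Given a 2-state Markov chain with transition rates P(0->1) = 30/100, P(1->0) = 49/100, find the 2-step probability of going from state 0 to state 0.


Computing P^2 by matrix multiplication.
P = [[0.7000, 0.3000], [0.4900, 0.5100]]
After raising P to the power 2:
P^2(0,0) = 0.6370

0.6370


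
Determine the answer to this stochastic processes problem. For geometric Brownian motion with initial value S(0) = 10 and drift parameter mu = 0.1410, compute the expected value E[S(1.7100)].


E[S(t)] = S(0) * exp(mu * t)
= 10 * exp(0.1410 * 1.7100)
= 10 * 1.2727
= 12.7266

12.7266


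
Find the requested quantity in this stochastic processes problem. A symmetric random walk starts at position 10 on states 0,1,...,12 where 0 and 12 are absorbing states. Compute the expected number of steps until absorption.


For symmetric RW on 0,...,N with absorbing barriers, E(i) = i*(N-i)
E(10) = 10 * 2 = 20

20


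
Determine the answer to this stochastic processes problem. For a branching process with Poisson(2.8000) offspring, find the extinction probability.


Since mu = 2.8000 > 1, extinction prob q < 1.
Solve s = exp(mu*(s-1)) iteratively.
q = 0.0750

0.0750


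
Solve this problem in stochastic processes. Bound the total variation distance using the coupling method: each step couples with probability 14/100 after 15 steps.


TV distance bound <= (1-delta)^n
= (1 - 0.1400)^15
= 0.8600^15
= 0.1041

0.1041


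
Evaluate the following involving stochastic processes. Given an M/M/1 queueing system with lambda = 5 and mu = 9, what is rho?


rho = lambda/mu
= 5/9
= 0.5556

0.5556


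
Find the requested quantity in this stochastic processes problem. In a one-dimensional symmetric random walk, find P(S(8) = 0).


P(S(8) = 0) = C(8,4) / 4^4
= 70 / 256
= 0.2734

0.2734


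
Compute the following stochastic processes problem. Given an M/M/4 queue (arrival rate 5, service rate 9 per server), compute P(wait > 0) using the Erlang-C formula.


a = lambda/mu = 0.5556
rho = a/c = 0.1389
Erlang-C formula applied:
C(c,a) = 0.0026

0.0026


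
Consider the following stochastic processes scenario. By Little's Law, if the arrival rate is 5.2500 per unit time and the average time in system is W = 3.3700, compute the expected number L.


Little's Law: L = lambda * W
= 5.2500 * 3.3700
= 17.6925

17.6925


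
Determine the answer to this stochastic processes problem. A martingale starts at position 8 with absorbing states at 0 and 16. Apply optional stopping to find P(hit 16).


By optional stopping theorem: E(M at tau) = M(0) = 8
P(hit 16)*16 + P(hit 0)*0 = 8
P(hit 16) = (8 - 0)/(16 - 0) = 1/2 = 0.5000

0.5000


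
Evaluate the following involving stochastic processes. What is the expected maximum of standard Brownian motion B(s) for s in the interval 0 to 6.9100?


E(max B(s)) = sqrt(2t/pi)
= sqrt(2*6.9100/pi)
= sqrt(4.3990)
= 2.0974

2.0974


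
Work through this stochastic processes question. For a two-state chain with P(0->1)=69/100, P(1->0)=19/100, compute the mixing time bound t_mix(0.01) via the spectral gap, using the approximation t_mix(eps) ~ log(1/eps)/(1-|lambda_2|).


lambda_2 = |1 - p01 - p10| = |1 - 0.6900 - 0.1900| = 0.1200
t_mix ~ log(1/eps)/(1 - |lambda_2|)
= log(100)/(1 - 0.1200) = 4.6052/0.8800
= 5.2331

5.2331


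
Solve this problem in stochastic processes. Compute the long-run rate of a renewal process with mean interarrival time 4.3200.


Long-run renewal rate = 1/E(X)
= 1/4.3200
= 0.2315

0.2315


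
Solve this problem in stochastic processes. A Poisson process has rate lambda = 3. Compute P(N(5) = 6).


P(N(t)=k) = (lambda*t)^k * exp(-lambda*t) / k!
lambda*t = 15
= 15^6 * exp(-15) / 6!
= 11390625 * 3.0590e-07 / 720
= 0.0048

0.0048


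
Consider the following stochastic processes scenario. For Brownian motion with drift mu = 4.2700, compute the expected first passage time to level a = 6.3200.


Expected first passage time = a/mu
= 6.3200/4.2700
= 1.4801

1.4801


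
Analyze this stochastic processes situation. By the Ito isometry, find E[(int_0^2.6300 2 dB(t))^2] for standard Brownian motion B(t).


By Ito isometry: E[(int f dB)^2] = int f^2 dt
= 2^2 * 2.6300
= 4 * 2.6300 = 10.5200

10.5200


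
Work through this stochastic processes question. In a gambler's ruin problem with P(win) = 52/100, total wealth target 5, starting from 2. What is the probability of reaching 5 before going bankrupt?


Gambler's ruin formula:
r = q/p = 0.4800/0.5200 = 0.9231
P(win) = (1 - r^i)/(1 - r^N)
= (1 - 0.9231^2)/(1 - 0.9231^5)
= 0.4485

0.4485


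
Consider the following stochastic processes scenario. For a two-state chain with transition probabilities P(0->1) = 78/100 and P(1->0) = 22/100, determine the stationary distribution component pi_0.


Stationary distribution: pi_0 = p10/(p01+p10), pi_1 = p01/(p01+p10)
p01 = 0.7800, p10 = 0.2200
pi_0 = 0.2200

0.2200


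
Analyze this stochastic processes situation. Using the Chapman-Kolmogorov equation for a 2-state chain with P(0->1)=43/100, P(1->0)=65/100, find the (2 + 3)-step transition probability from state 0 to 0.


P^5 = P^2 * P^3
Computing via matrix multiplication of the transition matrix.
Entry (0,0) of P^5 = 0.6019

0.6019


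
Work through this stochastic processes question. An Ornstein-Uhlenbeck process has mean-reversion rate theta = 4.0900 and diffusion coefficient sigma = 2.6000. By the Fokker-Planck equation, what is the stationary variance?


Stationary variance = sigma^2 / (2*theta)
= 2.6000^2 / (2*4.0900)
= 6.7600 / 8.1800
= 0.8264

0.8264


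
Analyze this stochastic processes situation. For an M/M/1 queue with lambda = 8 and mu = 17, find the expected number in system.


rho = 8/17 = 0.4706
L = rho/(1-rho)
= 0.4706/0.5294
= 0.8889

0.8889


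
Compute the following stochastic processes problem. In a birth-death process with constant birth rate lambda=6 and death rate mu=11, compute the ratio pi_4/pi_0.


For birth-death process, pi_n/pi_0 = (lambda/mu)^n
= (6/11)^4
= 0.0885

0.0885


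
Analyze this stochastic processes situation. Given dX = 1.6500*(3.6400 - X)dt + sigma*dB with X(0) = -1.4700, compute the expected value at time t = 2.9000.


E[X(t)] = mu + (X(0) - mu)*exp(-theta*t)
= 3.6400 + (-1.4700 - 3.6400)*exp(-1.6500*2.9000)
= 3.6400 + -5.1100 * 0.0084
= 3.5973

3.5973


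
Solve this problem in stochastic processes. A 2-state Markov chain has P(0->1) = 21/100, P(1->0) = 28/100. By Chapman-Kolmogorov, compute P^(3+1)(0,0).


P^4 = P^3 * P^1
Computing via matrix multiplication of the transition matrix.
Entry (0,0) of P^4 = 0.6004

0.6004


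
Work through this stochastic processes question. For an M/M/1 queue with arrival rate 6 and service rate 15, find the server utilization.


rho = lambda/mu
= 6/15
= 0.4000

0.4000


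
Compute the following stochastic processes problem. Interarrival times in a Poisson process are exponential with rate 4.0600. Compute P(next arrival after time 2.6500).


P(X > t) = exp(-lambda * t)
= exp(-4.0600 * 2.6500)
= exp(-10.7590) = 2.1253e-05

2.1253e-05


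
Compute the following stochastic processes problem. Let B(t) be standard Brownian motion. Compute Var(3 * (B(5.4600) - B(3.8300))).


Var(alpha*(B(t)-B(s))) = alpha^2 * (t-s)
= 3^2 * (5.4600 - 3.8300)
= 9 * 1.6300
= 14.6700

14.6700


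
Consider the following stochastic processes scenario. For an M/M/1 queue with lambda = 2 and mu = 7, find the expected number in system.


rho = 2/7 = 0.2857
L = rho/(1-rho)
= 0.2857/0.7143
= 0.4000

0.4000


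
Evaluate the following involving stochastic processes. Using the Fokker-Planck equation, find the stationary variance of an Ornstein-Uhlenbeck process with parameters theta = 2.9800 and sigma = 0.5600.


Stationary variance = sigma^2 / (2*theta)
= 0.5600^2 / (2*2.9800)
= 0.3136 / 5.9600
= 0.0526

0.0526


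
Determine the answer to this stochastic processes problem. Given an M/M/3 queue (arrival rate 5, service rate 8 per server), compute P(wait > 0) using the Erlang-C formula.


a = lambda/mu = 0.6250
rho = a/c = 0.2083
Erlang-C formula applied:
C(c,a) = 0.0275

0.0275


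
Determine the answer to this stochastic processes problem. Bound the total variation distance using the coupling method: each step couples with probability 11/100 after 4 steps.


TV distance bound <= (1-delta)^n
= (1 - 0.1100)^4
= 0.8900^4
= 0.6274

0.6274


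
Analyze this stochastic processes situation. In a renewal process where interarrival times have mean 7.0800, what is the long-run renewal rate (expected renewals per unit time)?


Long-run renewal rate = 1/E(X)
= 1/7.0800
= 0.1412

0.1412


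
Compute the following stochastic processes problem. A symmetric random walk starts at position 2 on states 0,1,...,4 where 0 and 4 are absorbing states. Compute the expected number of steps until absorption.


For symmetric RW on 0,...,N with absorbing barriers, E(i) = i*(N-i)
E(2) = 2 * 2 = 4

4


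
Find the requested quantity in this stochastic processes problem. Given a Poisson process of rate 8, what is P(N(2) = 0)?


P(N(t)=k) = (lambda*t)^k * exp(-lambda*t) / k!
lambda*t = 16
= 16^0 * exp(-16) / 0!
= 1 * 1.1254e-07 / 1
= 1.1254e-07

1.1254e-07


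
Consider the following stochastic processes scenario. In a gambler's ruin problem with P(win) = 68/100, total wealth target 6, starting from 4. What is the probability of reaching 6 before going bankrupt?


Gambler's ruin formula:
r = q/p = 0.3200/0.6800 = 0.4706
P(win) = (1 - r^i)/(1 - r^N)
= (1 - 0.4706^4)/(1 - 0.4706^6)
= 0.9614

0.9614


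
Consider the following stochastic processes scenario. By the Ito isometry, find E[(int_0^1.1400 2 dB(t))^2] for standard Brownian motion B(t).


By Ito isometry: E[(int f dB)^2] = int f^2 dt
= 2^2 * 1.1400
= 4 * 1.1400 = 4.5600

4.5600


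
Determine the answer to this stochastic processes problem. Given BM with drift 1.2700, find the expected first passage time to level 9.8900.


Expected first passage time = a/mu
= 9.8900/1.2700
= 7.7874

7.7874


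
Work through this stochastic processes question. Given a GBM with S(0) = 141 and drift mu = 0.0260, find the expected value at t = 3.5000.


E[S(t)] = S(0) * exp(mu * t)
= 141 * exp(0.0260 * 3.5000)
= 141 * 1.0953
= 154.4329

154.4329


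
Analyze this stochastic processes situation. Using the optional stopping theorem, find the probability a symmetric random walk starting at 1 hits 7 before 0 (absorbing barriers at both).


By optional stopping theorem: E(M at tau) = M(0) = 1
P(hit 7)*7 + P(hit 0)*0 = 1
P(hit 7) = (1 - 0)/(7 - 0) = 1/7 = 0.1429

0.1429


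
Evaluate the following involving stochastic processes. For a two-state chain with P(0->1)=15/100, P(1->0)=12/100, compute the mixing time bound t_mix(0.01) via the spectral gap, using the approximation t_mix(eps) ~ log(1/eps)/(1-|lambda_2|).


lambda_2 = |1 - p01 - p10| = |1 - 0.1500 - 0.1200| = 0.7300
t_mix ~ log(1/eps)/(1 - |lambda_2|)
= log(100)/(1 - 0.7300) = 4.6052/0.2700
= 17.0562

17.0562


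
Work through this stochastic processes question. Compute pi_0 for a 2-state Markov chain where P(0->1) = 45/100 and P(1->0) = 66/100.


Stationary distribution: pi_0 = p10/(p01+p10), pi_1 = p01/(p01+p10)
p01 = 0.4500, p10 = 0.6600
pi_0 = 0.5946

0.5946


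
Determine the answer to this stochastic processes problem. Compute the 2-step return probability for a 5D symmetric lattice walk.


P(return in 2 steps) = P(reverse first step) = 1/(2d)
= 1/10
= 0.1000

0.1000


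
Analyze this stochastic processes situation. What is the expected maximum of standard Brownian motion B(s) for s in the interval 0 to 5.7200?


E(max B(s)) = sqrt(2t/pi)
= sqrt(2*5.7200/pi)
= sqrt(3.6415)
= 1.9083

1.9083


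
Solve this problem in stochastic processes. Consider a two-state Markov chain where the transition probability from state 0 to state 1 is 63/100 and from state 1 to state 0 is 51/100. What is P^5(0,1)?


Computing P^5 by matrix multiplication.
P = [[0.3700, 0.6300], [0.5100, 0.4900]]
After raising P to the power 5:
P^5(0,1) = 0.5527

0.5527


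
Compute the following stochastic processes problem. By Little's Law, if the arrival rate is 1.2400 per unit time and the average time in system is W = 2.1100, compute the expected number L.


Little's Law: L = lambda * W
= 1.2400 * 2.1100
= 2.6164

2.6164


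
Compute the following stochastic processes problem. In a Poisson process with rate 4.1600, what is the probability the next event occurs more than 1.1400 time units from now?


P(X > t) = exp(-lambda * t)
= exp(-4.1600 * 1.1400)
= exp(-4.7424) = 0.0087

0.0087


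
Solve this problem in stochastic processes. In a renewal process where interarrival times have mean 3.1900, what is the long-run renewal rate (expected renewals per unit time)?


Long-run renewal rate = 1/E(X)
= 1/3.1900
= 0.3135

0.3135


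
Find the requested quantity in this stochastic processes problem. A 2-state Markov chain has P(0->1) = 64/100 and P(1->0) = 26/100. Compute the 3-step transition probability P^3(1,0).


Computing P^3 by matrix multiplication.
P = [[0.3600, 0.6400], [0.2600, 0.7400]]
After raising P to the power 3:
P^3(1,0) = 0.2886

0.2886


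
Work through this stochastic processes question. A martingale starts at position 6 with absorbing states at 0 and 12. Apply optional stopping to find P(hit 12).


By optional stopping theorem: E(M at tau) = M(0) = 6
P(hit 12)*12 + P(hit 0)*0 = 6
P(hit 12) = (6 - 0)/(12 - 0) = 1/2 = 0.5000

0.5000


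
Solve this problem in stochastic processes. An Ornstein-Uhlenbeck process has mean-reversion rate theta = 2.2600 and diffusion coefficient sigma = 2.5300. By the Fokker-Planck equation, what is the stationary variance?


Stationary variance = sigma^2 / (2*theta)
= 2.5300^2 / (2*2.2600)
= 6.4009 / 4.5200
= 1.4161

1.4161


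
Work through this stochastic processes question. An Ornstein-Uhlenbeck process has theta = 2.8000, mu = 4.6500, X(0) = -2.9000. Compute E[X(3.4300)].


E[X(t)] = mu + (X(0) - mu)*exp(-theta*t)
= 4.6500 + (-2.9000 - 4.6500)*exp(-2.8000*3.4300)
= 4.6500 + -7.5500 * 6.7458e-05
= 4.6495

4.6495


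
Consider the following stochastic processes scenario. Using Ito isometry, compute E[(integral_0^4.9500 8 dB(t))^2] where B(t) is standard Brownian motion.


By Ito isometry: E[(int f dB)^2] = int f^2 dt
= 8^2 * 4.9500
= 64 * 4.9500 = 316.8000

316.8000


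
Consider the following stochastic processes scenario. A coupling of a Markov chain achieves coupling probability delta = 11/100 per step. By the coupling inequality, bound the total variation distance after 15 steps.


TV distance bound <= (1-delta)^n
= (1 - 0.1100)^15
= 0.8900^15
= 0.1741

0.1741


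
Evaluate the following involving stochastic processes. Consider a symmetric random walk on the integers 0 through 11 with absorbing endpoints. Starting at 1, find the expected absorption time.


For symmetric RW on 0,...,N with absorbing barriers, E(i) = i*(N-i)
E(1) = 1 * 10 = 10

10


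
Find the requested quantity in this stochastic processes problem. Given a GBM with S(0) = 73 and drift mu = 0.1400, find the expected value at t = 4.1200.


E[S(t)] = S(0) * exp(mu * t)
= 73 * exp(0.1400 * 4.1200)
= 73 * 1.7803
= 129.9643

129.9643


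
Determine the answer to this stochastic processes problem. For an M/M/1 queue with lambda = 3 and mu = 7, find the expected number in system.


rho = 3/7 = 0.4286
L = rho/(1-rho)
= 0.4286/0.5714
= 0.7500

0.7500


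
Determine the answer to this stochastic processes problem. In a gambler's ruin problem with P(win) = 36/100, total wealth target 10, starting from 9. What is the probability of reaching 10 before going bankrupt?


Gambler's ruin formula:
r = q/p = 0.6400/0.3600 = 1.7778
P(win) = (1 - r^i)/(1 - r^N)
= (1 - 1.7778^9)/(1 - 1.7778^10)
= 0.5611

0.5611


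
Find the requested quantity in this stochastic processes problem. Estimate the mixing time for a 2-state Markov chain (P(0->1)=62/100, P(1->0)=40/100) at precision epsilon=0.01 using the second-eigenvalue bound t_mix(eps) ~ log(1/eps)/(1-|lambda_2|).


lambda_2 = |1 - p01 - p10| = |1 - 0.6200 - 0.4000| = 0.0200
t_mix ~ log(1/eps)/(1 - |lambda_2|)
= log(100)/(1 - 0.0200) = 4.6052/0.9800
= 4.6992

4.6992


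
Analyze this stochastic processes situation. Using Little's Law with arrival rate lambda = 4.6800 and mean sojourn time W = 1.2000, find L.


Little's Law: L = lambda * W
= 4.6800 * 1.2000
= 5.6160

5.6160


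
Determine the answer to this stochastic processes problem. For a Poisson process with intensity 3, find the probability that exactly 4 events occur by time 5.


P(N(t)=k) = (lambda*t)^k * exp(-lambda*t) / k!
lambda*t = 15
= 15^4 * exp(-15) / 4!
= 50625 * 3.0590e-07 / 24
= 6.4526e-04

6.4526e-04


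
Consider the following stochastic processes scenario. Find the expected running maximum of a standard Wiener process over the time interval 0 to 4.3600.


E(max B(s)) = sqrt(2t/pi)
= sqrt(2*4.3600/pi)
= sqrt(2.7757)
= 1.6660

1.6660


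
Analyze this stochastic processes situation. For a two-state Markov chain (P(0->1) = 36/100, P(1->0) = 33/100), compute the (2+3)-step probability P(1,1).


P^5 = P^2 * P^3
Computing via matrix multiplication of the transition matrix.
Entry (1,1) of P^5 = 0.5231

0.5231


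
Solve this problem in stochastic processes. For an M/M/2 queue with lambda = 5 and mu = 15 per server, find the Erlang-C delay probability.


a = lambda/mu = 0.3333
rho = a/c = 0.1667
Erlang-C formula applied:
C(c,a) = 0.0476

0.0476


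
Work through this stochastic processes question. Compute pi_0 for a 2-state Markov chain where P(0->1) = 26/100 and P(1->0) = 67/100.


Stationary distribution: pi_0 = p10/(p01+p10), pi_1 = p01/(p01+p10)
p01 = 0.2600, p10 = 0.6700
pi_0 = 0.7204

0.7204


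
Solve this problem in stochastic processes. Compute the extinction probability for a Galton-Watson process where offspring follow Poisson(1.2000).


Since mu = 1.2000 > 1, extinction prob q < 1.
Solve s = exp(mu*(s-1)) iteratively.
q = 0.6863

0.6863


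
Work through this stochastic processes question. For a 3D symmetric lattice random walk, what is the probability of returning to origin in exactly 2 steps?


P(return in 2 steps) = P(reverse first step) = 1/(2d)
= 1/6
= 0.1667

0.1667


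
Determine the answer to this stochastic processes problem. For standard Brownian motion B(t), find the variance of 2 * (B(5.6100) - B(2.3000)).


Var(alpha*(B(t)-B(s))) = alpha^2 * (t-s)
= 2^2 * (5.6100 - 2.3000)
= 4 * 3.3100
= 13.2400

13.2400


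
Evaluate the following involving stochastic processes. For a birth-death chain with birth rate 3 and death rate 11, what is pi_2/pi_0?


For birth-death process, pi_n/pi_0 = (lambda/mu)^n
= (3/11)^2
= 0.0744

0.0744


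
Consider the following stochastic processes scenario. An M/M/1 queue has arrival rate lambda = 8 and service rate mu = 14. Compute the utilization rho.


rho = lambda/mu
= 8/14
= 0.5714

0.5714


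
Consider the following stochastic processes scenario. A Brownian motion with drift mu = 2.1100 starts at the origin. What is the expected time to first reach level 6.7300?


Expected first passage time = a/mu
= 6.7300/2.1100
= 3.1896

3.1896


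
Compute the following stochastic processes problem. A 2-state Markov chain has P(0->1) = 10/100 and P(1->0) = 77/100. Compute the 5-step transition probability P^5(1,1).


Computing P^5 by matrix multiplication.
P = [[0.9000, 0.1000], [0.7700, 0.2300]]
After raising P to the power 5:
P^5(1,1) = 0.1150

0.1150


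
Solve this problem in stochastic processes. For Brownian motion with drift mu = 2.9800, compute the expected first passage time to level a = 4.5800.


Expected first passage time = a/mu
= 4.5800/2.9800
= 1.5369

1.5369


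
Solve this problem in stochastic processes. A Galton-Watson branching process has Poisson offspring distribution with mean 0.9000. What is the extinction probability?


Since mu = 0.9000 <= 1, extinction probability = 1.

1.0000


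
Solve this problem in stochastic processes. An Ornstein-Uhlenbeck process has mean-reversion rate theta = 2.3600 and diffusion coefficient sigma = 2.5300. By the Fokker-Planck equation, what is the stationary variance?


Stationary variance = sigma^2 / (2*theta)
= 2.5300^2 / (2*2.3600)
= 6.4009 / 4.7200
= 1.3561

1.3561


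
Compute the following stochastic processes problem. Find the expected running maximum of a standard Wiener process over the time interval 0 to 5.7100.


E(max B(s)) = sqrt(2t/pi)
= sqrt(2*5.7100/pi)
= sqrt(3.6351)
= 1.9066

1.9066


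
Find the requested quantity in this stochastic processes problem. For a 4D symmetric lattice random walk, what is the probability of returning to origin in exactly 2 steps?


P(return in 2 steps) = P(reverse first step) = 1/(2d)
= 1/8
= 0.1250

0.1250


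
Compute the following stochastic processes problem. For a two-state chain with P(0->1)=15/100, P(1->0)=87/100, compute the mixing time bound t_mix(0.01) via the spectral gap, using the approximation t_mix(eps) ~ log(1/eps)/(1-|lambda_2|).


lambda_2 = |1 - p01 - p10| = |1 - 0.1500 - 0.8700| = 0.0200
t_mix ~ log(1/eps)/(1 - |lambda_2|)
= log(100)/(1 - 0.0200) = 4.6052/0.9800
= 4.6992

4.6992


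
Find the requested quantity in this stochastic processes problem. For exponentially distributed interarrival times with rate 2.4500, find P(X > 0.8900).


P(X > t) = exp(-lambda * t)
= exp(-2.4500 * 0.8900)
= exp(-2.1805) = 0.1130

0.1130


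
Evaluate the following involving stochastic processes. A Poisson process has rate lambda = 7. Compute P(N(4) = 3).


P(N(t)=k) = (lambda*t)^k * exp(-lambda*t) / k!
lambda*t = 28
= 28^3 * exp(-28) / 3!
= 21952 * 6.9144e-13 / 6
= 2.5297e-09

2.5297e-09


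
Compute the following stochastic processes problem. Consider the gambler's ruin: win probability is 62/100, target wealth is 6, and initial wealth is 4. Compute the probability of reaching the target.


Gambler's ruin formula:
r = q/p = 0.3800/0.6200 = 0.6129
P(win) = (1 - r^i)/(1 - r^N)
= (1 - 0.6129^4)/(1 - 0.6129^6)
= 0.9070

0.9070


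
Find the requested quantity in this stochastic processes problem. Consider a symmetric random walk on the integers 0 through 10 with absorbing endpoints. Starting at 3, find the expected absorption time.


For symmetric RW on 0,...,N with absorbing barriers, E(i) = i*(N-i)
E(3) = 3 * 7 = 21

21


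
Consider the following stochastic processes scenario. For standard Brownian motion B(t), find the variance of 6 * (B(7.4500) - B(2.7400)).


Var(alpha*(B(t)-B(s))) = alpha^2 * (t-s)
= 6^2 * (7.4500 - 2.7400)
= 36 * 4.7100
= 169.5600

169.5600


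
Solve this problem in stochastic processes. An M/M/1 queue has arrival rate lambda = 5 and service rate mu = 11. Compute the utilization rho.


rho = lambda/mu
= 5/11
= 0.4545

0.4545


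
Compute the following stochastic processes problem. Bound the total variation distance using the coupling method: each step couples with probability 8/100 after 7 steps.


TV distance bound <= (1-delta)^n
= (1 - 0.0800)^7
= 0.9200^7
= 0.5578

0.5578


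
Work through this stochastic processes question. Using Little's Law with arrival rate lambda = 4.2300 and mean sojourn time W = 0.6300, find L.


Little's Law: L = lambda * W
= 4.2300 * 0.6300
= 2.6649

2.6649


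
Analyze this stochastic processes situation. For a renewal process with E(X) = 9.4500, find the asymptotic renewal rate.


Long-run renewal rate = 1/E(X)
= 1/9.4500
= 0.1058

0.1058


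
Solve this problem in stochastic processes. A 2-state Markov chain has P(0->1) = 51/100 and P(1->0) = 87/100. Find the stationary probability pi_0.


Stationary distribution: pi_0 = p10/(p01+p10), pi_1 = p01/(p01+p10)
p01 = 0.5100, p10 = 0.8700
pi_0 = 0.6304

0.6304


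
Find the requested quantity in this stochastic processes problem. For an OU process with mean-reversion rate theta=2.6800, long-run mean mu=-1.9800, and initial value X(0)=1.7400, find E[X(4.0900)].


E[X(t)] = mu + (X(0) - mu)*exp(-theta*t)
= -1.9800 + (1.7400 - -1.9800)*exp(-2.6800*4.0900)
= -1.9800 + 3.7200 * 1.7362e-05
= -1.9799

-1.9799


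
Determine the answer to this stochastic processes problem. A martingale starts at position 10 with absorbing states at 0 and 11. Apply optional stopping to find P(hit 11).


By optional stopping theorem: E(M at tau) = M(0) = 10
P(hit 11)*11 + P(hit 0)*0 = 10
P(hit 11) = (10 - 0)/(11 - 0) = 10/11 = 0.9091

0.9091


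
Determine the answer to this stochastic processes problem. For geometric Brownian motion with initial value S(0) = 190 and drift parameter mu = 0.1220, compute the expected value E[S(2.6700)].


E[S(t)] = S(0) * exp(mu * t)
= 190 * exp(0.1220 * 2.6700)
= 190 * 1.3851
= 263.1605

263.1605


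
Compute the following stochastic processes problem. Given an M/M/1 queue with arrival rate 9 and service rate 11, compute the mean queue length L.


rho = 9/11 = 0.8182
L = rho/(1-rho)
= 0.8182/0.1818
= 4.5000

4.5000


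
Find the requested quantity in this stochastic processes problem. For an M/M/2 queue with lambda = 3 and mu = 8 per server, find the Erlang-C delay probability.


a = lambda/mu = 0.3750
rho = a/c = 0.1875
Erlang-C formula applied:
C(c,a) = 0.0592

0.0592


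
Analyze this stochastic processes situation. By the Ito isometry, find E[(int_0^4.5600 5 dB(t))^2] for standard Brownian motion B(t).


By Ito isometry: E[(int f dB)^2] = int f^2 dt
= 5^2 * 4.5600
= 25 * 4.5600 = 114.0000

114.0000


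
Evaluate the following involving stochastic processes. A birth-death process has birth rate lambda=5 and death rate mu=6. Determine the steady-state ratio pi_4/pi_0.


For birth-death process, pi_n/pi_0 = (lambda/mu)^n
= (5/6)^4
= 0.4823

0.4823


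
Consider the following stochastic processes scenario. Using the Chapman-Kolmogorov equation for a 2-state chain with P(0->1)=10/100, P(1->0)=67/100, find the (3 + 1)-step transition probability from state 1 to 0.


P^4 = P^3 * P^1
Computing via matrix multiplication of the transition matrix.
Entry (1,0) of P^4 = 0.8677

0.8677


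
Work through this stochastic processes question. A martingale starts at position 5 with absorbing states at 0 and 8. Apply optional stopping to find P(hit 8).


By optional stopping theorem: E(M at tau) = M(0) = 5
P(hit 8)*8 + P(hit 0)*0 = 5
P(hit 8) = (5 - 0)/(8 - 0) = 5/8 = 0.6250

0.6250


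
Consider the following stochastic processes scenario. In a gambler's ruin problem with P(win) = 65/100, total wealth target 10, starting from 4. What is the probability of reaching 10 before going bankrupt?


Gambler's ruin formula:
r = q/p = 0.3500/0.6500 = 0.5385
P(win) = (1 - r^i)/(1 - r^N)
= (1 - 0.5385^4)/(1 - 0.5385^10)
= 0.9178

0.9178


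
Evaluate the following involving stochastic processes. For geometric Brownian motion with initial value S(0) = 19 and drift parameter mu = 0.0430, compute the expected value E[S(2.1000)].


E[S(t)] = S(0) * exp(mu * t)
= 19 * exp(0.0430 * 2.1000)
= 19 * 1.0945
= 20.7955

20.7955


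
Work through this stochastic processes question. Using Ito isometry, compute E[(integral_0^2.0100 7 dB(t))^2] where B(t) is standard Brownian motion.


By Ito isometry: E[(int f dB)^2] = int f^2 dt
= 7^2 * 2.0100
= 49 * 2.0100 = 98.4900

98.4900


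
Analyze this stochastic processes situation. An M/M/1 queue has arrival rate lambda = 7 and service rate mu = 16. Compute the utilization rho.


rho = lambda/mu
= 7/16
= 0.4375

0.4375


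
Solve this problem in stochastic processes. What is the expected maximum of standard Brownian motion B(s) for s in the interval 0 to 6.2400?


E(max B(s)) = sqrt(2t/pi)
= sqrt(2*6.2400/pi)
= sqrt(3.9725)
= 1.9931

1.9931


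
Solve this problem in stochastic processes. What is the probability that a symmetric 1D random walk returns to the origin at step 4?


P(S(4) = 0) = C(4,2) / 4^2
= 6 / 16
= 0.3750

0.3750


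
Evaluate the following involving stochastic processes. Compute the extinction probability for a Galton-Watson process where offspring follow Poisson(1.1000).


Since mu = 1.1000 > 1, extinction prob q < 1.
Solve s = exp(mu*(s-1)) iteratively.
q = 0.8239

0.8239


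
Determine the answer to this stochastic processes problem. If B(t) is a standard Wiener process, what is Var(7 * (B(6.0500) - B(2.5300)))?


Var(alpha*(B(t)-B(s))) = alpha^2 * (t-s)
= 7^2 * (6.0500 - 2.5300)
= 49 * 3.5200
= 172.4800

172.4800
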